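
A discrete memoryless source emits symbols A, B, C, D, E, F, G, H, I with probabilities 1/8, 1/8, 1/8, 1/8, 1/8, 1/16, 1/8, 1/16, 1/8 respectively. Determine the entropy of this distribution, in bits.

Each probability is a power of 1/2, so log₂(1/p) is an integer.
H = Σ p·log₂(1/p) = 1/8·3 + 1/8·3 + 1/8·3 + 1/8·3 + 1/8·3 + 1/16·4 + 1/8·3 + 1/16·4 + 1/8·3 = 3.125 bits.

3.125 bits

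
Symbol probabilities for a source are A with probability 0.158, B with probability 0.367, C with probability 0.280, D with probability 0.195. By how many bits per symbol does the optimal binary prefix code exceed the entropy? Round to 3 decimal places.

0.061 bits

Entropy H = −Σ p log₂ p ≈ 1.9255 bits.
Huffman merges: 79/500+39/200→353/1000; 7/25+353/1000→633/1000; 367/1000+633/1000→1. L = 993/500 ≈ 1.9860.
L − H = 1.9860 − 1.9255 = 0.061 bits.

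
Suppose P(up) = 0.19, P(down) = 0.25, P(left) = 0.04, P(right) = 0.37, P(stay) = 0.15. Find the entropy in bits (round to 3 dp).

H = −Σ pᵢ log₂ pᵢ.
−0.19·log₂(0.19) = 0.4552
−0.25·log₂(0.25) = 0.5000
−0.04·log₂(0.04) = 0.1858
−0.37·log₂(0.37) = 0.5307
−0.15·log₂(0.15) = 0.4105
Sum ≈ 2.0823 → 2.082 bits.

2.082 bits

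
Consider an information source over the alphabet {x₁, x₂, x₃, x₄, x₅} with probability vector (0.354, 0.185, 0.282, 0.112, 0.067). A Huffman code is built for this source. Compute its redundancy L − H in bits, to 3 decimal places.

0.068 bits

Entropy H = −Σ p log₂ p ≈ 2.1107 bits.
Huffman merges: 67/1000+14/125→179/1000; 179/1000+37/200→91/250; 141/500+177/500→159/250; 91/250+159/250→1. L = 2179/1000 ≈ 2.1790.
L − H = 2.1790 − 2.1107 = 0.068 bits.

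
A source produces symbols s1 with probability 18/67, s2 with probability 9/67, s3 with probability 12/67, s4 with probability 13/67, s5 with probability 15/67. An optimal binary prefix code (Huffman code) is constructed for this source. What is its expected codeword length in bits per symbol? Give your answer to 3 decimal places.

2.313 bits/symbol

Repeatedly combine the two least-probable nodes; the expected code length is the sum of the merged weights.
merge 9/67 + 12/67 → 21/67
merge 13/67 + 15/67 → 28/67
merge 18/67 + 21/67 → 39/67
merge 28/67 + 39/67 → 1
L = 21/67 + 28/67 + 39/67 + 1 = 155/67 ≈ 2.313 bits/symbol.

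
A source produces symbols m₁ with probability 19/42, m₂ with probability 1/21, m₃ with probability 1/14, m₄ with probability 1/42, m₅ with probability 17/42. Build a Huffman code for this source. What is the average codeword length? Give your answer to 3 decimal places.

Repeatedly combine the two least-probable nodes; the expected code length is the sum of the merged weights.
merge 1/42 + 1/21 → 1/14
merge 1/14 + 1/14 → 1/7
merge 1/7 + 17/42 → 23/42
merge 19/42 + 23/42 → 1
L = 1/14 + 1/7 + 23/42 + 1 = 37/21 ≈ 1.762 bits/symbol.

1.762 bits/symbol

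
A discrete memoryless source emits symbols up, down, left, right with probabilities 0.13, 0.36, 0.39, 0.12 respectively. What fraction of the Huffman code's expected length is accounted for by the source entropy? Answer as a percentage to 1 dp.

Entropy H = −Σ p log₂ p ≈ 1.8101 bits.
Huffman merges: 3/25+13/100→1/4; 1/4+9/25→61/100; 39/100+61/100→1. L = 93/50 ≈ 1.8600.
Efficiency = H/L = 1.8101/1.8600 = 97.3%.

97.3%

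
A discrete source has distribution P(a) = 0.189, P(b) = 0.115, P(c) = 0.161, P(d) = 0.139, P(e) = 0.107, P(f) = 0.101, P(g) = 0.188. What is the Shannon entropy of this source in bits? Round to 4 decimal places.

H = −Σ pᵢ log₂ pᵢ.
−0.189·log₂(0.189) = 0.4543
−0.115·log₂(0.115) = 0.3588
−0.161·log₂(0.161) = 0.4242
−0.139·log₂(0.139) = 0.3957
−0.107·log₂(0.107) = 0.3450
−0.101·log₂(0.101) = 0.3341
−0.188·log₂(0.188) = 0.4533
Sum ≈ 2.7654 → 2.7654 bits.

2.7654 bits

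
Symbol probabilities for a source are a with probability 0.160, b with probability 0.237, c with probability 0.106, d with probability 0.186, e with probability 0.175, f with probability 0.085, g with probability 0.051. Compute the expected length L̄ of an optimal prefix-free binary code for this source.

Repeatedly combine the two least-probable nodes; the expected code length is the sum of the merged weights.
merge 51/1000 + 17/200 → 17/125
merge 53/500 + 17/125 → 121/500
merge 4/25 + 7/40 → 67/200
merge 93/500 + 237/1000 → 423/1000
merge 121/500 + 67/200 → 577/1000
merge 423/1000 + 577/1000 → 1
L = 17/125 + 121/500 + 67/200 + 423/1000 + 577/1000 + 1 = 2713/1000 = 2.713 bits/symbol.

2.713 bits/symbol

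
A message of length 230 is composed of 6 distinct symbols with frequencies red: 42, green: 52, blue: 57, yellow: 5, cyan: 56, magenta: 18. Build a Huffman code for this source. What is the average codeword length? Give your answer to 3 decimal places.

Probabilities are the counts divided by 230.
Repeatedly combine the two least-probable nodes; the expected code length is the sum of the merged weights.
merge 1/46 + 9/115 → 1/10
merge 1/10 + 21/115 → 13/46
merge 26/115 + 28/115 → 54/115
merge 57/230 + 13/46 → 61/115
merge 54/115 + 61/115 → 1
L = 1/10 + 13/46 + 54/115 + 61/115 + 1 = 274/115 ≈ 2.383 bits/symbol.

2.383 bits/symbol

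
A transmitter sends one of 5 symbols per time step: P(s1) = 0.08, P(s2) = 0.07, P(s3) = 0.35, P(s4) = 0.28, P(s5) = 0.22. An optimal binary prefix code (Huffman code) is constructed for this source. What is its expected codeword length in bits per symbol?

2.15 bits/symbol

Repeatedly combine the two least-probable nodes; the expected code length is the sum of the merged weights.
merge 7/100 + 2/25 → 3/20
merge 3/20 + 11/50 → 37/100
merge 7/25 + 7/20 → 63/100
merge 37/100 + 63/100 → 1
L = 3/20 + 37/100 + 63/100 + 1 = 43/20 = 2.15 bits/symbol.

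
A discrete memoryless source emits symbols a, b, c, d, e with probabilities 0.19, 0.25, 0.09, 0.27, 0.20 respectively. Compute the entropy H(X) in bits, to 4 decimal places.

2.2423 bits

H = −Σ pᵢ log₂ pᵢ.
−0.19·log₂(0.19) = 0.4552
−0.25·log₂(0.25) = 0.5000
−0.09·log₂(0.09) = 0.3127
−0.27·log₂(0.27) = 0.5100
−0.20·log₂(0.20) = 0.4644
Sum ≈ 2.2423 → 2.2423 bits.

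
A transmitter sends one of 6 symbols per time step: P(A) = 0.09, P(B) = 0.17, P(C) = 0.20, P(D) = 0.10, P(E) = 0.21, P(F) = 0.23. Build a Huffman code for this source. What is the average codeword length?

2.55 bits/symbol

Repeatedly combine the two least-probable nodes; the expected code length is the sum of the merged weights.
merge 9/100 + 1/10 → 19/100
merge 17/100 + 19/100 → 9/25
merge 1/5 + 21/100 → 41/100
merge 23/100 + 9/25 → 59/100
merge 41/100 + 59/100 → 1
L = 19/100 + 9/25 + 41/100 + 59/100 + 1 = 51/20 = 2.55 bits/symbol.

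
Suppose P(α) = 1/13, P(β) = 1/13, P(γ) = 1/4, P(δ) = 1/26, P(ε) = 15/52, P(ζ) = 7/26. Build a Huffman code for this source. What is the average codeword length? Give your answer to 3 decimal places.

Repeatedly combine the two least-probable nodes; the expected code length is the sum of the merged weights.
merge 1/26 + 1/13 → 3/26
merge 1/13 + 3/26 → 5/26
merge 5/26 + 1/4 → 23/52
merge 7/26 + 15/52 → 29/52
merge 23/52 + 29/52 → 1
L = 3/26 + 5/26 + 23/52 + 29/52 + 1 = 30/13 ≈ 2.308 bits/symbol.

2.308 bits/symbol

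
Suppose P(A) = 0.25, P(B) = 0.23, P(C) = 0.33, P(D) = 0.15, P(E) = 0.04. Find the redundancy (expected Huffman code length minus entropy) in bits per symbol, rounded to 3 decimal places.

Entropy H = −Σ p log₂ p ≈ 2.1118 bits.
Huffman merges: 1/25+3/20→19/100; 19/100+23/100→21/50; 1/4+33/100→29/50; 21/50+29/50→1. L = 219/100 ≈ 2.1900.
L − H = 2.1900 − 2.1118 = 0.078 bits.

0.078 bits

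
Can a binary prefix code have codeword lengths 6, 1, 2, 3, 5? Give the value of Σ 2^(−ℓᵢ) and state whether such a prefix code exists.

With common denominator 2^6 = 64: Σ 2^(−ℓᵢ) = 1/64 + 32/64 + 16/64 + 8/64 + 2/64 = 59/64 = 0.921875.
Kraft's inequality requires Σ ≤ 1; here Σ = 0.921875 ≤ 1, so such a prefix code exists.

0.921875; yes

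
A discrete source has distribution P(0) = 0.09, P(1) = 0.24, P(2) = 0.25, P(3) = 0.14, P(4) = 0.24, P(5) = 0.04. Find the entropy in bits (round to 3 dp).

H = −Σ pᵢ log₂ pᵢ.
−0.09·log₂(0.09) = 0.3127
−0.24·log₂(0.24) = 0.4941
−0.25·log₂(0.25) = 0.5000
−0.14·log₂(0.14) = 0.3971
−0.24·log₂(0.24) = 0.4941
−0.04·log₂(0.04) = 0.1858
Sum ≈ 2.3838 → 2.384 bits.

2.384 bits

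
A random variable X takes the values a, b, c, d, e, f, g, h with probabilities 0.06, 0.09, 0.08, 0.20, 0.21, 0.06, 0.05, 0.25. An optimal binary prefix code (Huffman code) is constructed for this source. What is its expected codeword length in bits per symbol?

2.79 bits/symbol

Repeatedly combine the two least-probable nodes; the expected code length is the sum of the merged weights.
merge 1/20 + 3/50 → 11/100
merge 3/50 + 2/25 → 7/50
merge 9/100 + 11/100 → 1/5
merge 7/50 + 1/5 → 17/50
merge 1/5 + 21/100 → 41/100
merge 1/4 + 17/50 → 59/100
merge 41/100 + 59/100 → 1
L = 11/100 + 7/50 + 1/5 + 17/50 + 41/100 + 59/100 + 1 = 279/100 = 2.79 bits/symbol.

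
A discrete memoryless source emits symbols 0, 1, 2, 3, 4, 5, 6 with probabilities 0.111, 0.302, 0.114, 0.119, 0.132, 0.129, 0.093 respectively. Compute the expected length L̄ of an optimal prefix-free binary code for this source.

Repeatedly combine the two least-probable nodes; the expected code length is the sum of the merged weights.
merge 93/1000 + 111/1000 → 51/250
merge 57/500 + 119/1000 → 233/1000
merge 129/1000 + 33/250 → 261/1000
merge 51/250 + 233/1000 → 437/1000
merge 261/1000 + 151/500 → 563/1000
merge 437/1000 + 563/1000 → 1
L = 51/250 + 233/1000 + 261/1000 + 437/1000 + 563/1000 + 1 = 1349/500 = 2.698 bits/symbol.

2.698 bits/symbol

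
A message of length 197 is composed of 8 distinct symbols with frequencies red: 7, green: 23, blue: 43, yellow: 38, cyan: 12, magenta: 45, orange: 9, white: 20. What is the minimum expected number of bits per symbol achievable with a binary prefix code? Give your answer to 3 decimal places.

2.777 bits/symbol

Probabilities are the counts divided by 197.
Repeatedly combine the two least-probable nodes; the expected code length is the sum of the merged weights.
merge 7/197 + 9/197 → 16/197
merge 12/197 + 16/197 → 28/197
merge 20/197 + 23/197 → 43/197
merge 28/197 + 38/197 → 66/197
merge 43/197 + 43/197 → 86/197
merge 45/197 + 66/197 → 111/197
merge 86/197 + 111/197 → 1
L = 16/197 + 28/197 + 43/197 + 66/197 + 86/197 + 111/197 + 1 = 547/197 ≈ 2.777 bits/symbol.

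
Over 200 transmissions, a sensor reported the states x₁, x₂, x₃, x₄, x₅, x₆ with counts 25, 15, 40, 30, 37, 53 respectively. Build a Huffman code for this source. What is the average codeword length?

Probabilities are the counts divided by 200.
Repeatedly combine the two least-probable nodes; the expected code length is the sum of the merged weights.
merge 3/40 + 1/8 → 1/5
merge 3/20 + 37/200 → 67/200
merge 1/5 + 1/5 → 2/5
merge 53/200 + 67/200 → 3/5
merge 2/5 + 3/5 → 1
L = 1/5 + 67/200 + 2/5 + 3/5 + 1 = 507/200 = 2.535 bits/symbol.

2.535 bits/symbol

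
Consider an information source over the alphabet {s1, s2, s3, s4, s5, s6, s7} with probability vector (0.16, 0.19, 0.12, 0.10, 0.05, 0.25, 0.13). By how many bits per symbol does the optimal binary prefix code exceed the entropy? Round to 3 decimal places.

Entropy H = −Σ p log₂ p ≈ 2.6762 bits.
Huffman merges: 1/20+1/10→3/20; 3/25+13/100→1/4; 3/20+4/25→31/100; 19/100+1/4→11/25; 1/4+31/100→14/25; 11/25+14/25→1. L = 271/100 ≈ 2.7100.
L − H = 2.7100 − 2.6762 = 0.034 bits.

0.034 bits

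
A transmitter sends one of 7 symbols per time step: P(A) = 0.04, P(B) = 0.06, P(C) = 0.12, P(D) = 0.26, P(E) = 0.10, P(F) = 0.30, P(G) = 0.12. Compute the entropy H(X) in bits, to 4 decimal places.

H = −Σ pᵢ log₂ pᵢ.
−0.04·log₂(0.04) = 0.1858
−0.06·log₂(0.06) = 0.2435
−0.12·log₂(0.12) = 0.3671
−0.26·log₂(0.26) = 0.5053
−0.10·log₂(0.10) = 0.3322
−0.30·log₂(0.30) = 0.5211
−0.12·log₂(0.12) = 0.3671
Sum ≈ 2.5220 → 2.5220 bits.

2.5220 bits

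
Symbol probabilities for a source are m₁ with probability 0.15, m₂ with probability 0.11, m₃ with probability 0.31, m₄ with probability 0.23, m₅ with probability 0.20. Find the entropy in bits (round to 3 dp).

2.237 bits

H = −Σ pᵢ log₂ pᵢ.
−0.15·log₂(0.15) = 0.4105
−0.11·log₂(0.11) = 0.3503
−0.31·log₂(0.31) = 0.5238
−0.23·log₂(0.23) = 0.4877
−0.20·log₂(0.20) = 0.4644
Sum ≈ 2.2367 → 2.237 bits.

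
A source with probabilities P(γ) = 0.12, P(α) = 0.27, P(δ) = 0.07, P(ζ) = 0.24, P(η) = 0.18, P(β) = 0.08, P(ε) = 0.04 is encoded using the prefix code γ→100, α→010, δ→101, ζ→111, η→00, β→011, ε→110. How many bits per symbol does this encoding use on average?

L̄ = Σ pᵢ·ℓᵢ = 0.12·3 + 0.27·3 + 0.07·3 + 0.24·3 + 0.18·2 + 0.08·3 + 0.04·3 = 2.82 bits/symbol.

2.82 bits/symbol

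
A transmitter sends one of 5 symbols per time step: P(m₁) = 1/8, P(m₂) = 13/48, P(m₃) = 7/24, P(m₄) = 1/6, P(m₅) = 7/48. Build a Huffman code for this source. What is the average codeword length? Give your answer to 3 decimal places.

2.271 bits/symbol

Repeatedly combine the two least-probable nodes; the expected code length is the sum of the merged weights.
merge 1/8 + 7/48 → 13/48
merge 1/6 + 13/48 → 7/16
merge 13/48 + 7/24 → 9/16
merge 7/16 + 9/16 → 1
L = 13/48 + 7/16 + 9/16 + 1 = 109/48 ≈ 2.271 bits/symbol.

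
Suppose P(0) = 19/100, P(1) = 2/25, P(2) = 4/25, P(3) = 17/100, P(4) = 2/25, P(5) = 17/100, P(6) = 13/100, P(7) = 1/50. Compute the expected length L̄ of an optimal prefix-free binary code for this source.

2.91 bits/symbol

Repeatedly combine the two least-probable nodes; the expected code length is the sum of the merged weights.
merge 1/50 + 2/25 → 1/10
merge 2/25 + 1/10 → 9/50
merge 13/100 + 4/25 → 29/100
merge 17/100 + 17/100 → 17/50
merge 9/50 + 19/100 → 37/100
merge 29/100 + 17/50 → 63/100
merge 37/100 + 63/100 → 1
L = 1/10 + 9/50 + 29/100 + 17/50 + 37/100 + 63/100 + 1 = 291/100 = 2.91 bits/symbol.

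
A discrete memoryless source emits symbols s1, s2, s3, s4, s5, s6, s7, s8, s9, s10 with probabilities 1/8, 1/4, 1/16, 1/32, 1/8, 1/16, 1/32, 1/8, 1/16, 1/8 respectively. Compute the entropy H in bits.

3.0625 bits

Each probability is a power of 1/2, so log₂(1/p) is an integer.
H = Σ p·log₂(1/p) = 1/8·3 + 1/4·2 + 1/16·4 + 1/32·5 + 1/8·3 + 1/16·4 + 1/32·5 + 1/8·3 + 1/16·4 + 1/8·3 = 3.0625 bits.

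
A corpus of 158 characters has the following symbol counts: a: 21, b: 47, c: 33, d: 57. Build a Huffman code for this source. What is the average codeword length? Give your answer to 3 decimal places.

Probabilities are the counts divided by 158.
Repeatedly combine the two least-probable nodes; the expected code length is the sum of the merged weights.
merge 21/158 + 33/158 → 27/79
merge 47/158 + 27/79 → 101/158
merge 57/158 + 101/158 → 1
L = 27/79 + 101/158 + 1 = 313/158 ≈ 1.981 bits/symbol.

1.981 bits/symbol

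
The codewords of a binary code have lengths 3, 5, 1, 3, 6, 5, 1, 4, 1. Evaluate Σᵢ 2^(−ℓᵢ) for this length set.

1.890625

With common denominator 2^6 = 64: Σ 2^(−ℓᵢ) = 8/64 + 2/64 + 32/64 + 8/64 + 1/64 + 2/64 + 32/64 + 4/64 + 32/64 = 121/64 = 1.890625.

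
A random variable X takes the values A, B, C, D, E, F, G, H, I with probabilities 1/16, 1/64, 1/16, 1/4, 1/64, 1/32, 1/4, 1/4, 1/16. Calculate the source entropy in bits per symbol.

Each probability is a power of 1/2, so log₂(1/p) is an integer.
H = Σ p·log₂(1/p) = 1/16·4 + 1/64·6 + 1/16·4 + 1/4·2 + 1/64·6 + 1/32·5 + 1/4·2 + 1/4·2 + 1/16·4 = 2.59375 bits.

2.59375 bits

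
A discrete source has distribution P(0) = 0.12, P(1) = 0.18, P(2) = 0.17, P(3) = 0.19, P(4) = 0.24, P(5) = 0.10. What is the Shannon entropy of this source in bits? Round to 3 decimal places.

2.529 bits

H = −Σ pᵢ log₂ pᵢ.
−0.12·log₂(0.12) = 0.3671
−0.18·log₂(0.18) = 0.4453
−0.17·log₂(0.17) = 0.4346
−0.19·log₂(0.19) = 0.4552
−0.24·log₂(0.24) = 0.4941
−0.10·log₂(0.10) = 0.3322
Sum ≈ 2.5285 → 2.529 bits.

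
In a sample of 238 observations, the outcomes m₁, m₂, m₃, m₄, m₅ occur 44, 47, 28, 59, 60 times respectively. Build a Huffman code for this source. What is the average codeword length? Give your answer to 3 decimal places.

Probabilities are the counts divided by 238.
Repeatedly combine the two least-probable nodes; the expected code length is the sum of the merged weights.
merge 2/17 + 22/119 → 36/119
merge 47/238 + 59/238 → 53/119
merge 30/119 + 36/119 → 66/119
merge 53/119 + 66/119 → 1
L = 36/119 + 53/119 + 66/119 + 1 = 274/119 ≈ 2.303 bits/symbol.

2.303 bits/symbol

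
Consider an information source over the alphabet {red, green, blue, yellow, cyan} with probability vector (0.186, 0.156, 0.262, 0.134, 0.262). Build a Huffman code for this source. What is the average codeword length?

2.29 bits/symbol

Repeatedly combine the two least-probable nodes; the expected code length is the sum of the merged weights.
merge 67/500 + 39/250 → 29/100
merge 93/500 + 131/500 → 56/125
merge 131/500 + 29/100 → 69/125
merge 56/125 + 69/125 → 1
L = 29/100 + 56/125 + 69/125 + 1 = 229/100 = 2.29 bits/symbol.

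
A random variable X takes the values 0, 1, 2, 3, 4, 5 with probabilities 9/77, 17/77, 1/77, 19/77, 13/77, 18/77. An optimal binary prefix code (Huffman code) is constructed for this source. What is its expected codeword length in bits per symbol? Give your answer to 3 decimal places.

2.429 bits/symbol

Repeatedly combine the two least-probable nodes; the expected code length is the sum of the merged weights.
merge 1/77 + 9/77 → 10/77
merge 10/77 + 13/77 → 23/77
merge 17/77 + 18/77 → 5/11
merge 19/77 + 23/77 → 6/11
merge 5/11 + 6/11 → 1
L = 10/77 + 23/77 + 5/11 + 6/11 + 1 = 17/7 ≈ 2.429 bits/symbol.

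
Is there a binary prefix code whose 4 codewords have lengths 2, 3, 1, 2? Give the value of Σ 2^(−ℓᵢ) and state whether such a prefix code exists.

1.125; no

With common denominator 2^3 = 8: Σ 2^(−ℓᵢ) = 2/8 + 1/8 + 4/8 + 2/8 = 9/8 = 1.125.
Kraft's inequality requires Σ ≤ 1; here Σ = 1.125 > 1, so no such prefix code exists.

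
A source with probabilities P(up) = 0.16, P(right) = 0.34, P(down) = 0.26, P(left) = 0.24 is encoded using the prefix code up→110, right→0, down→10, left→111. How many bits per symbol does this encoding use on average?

2.06 bits/symbol

L̄ = Σ pᵢ·ℓᵢ = 0.16·3 + 0.34·1 + 0.26·2 + 0.24·3 = 2.06 bits/symbol.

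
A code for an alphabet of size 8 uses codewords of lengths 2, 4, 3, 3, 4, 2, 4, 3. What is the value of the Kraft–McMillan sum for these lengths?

1.0625

With common denominator 2^4 = 16: Σ 2^(−ℓᵢ) = 4/16 + 1/16 + 2/16 + 2/16 + 1/16 + 4/16 + 1/16 + 2/16 = 17/16 = 1.0625.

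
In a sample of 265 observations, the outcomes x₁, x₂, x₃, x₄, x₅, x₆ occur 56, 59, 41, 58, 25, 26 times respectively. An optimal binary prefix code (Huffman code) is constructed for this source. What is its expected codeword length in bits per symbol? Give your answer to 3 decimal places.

2.540 bits/symbol

Probabilities are the counts divided by 265.
Repeatedly combine the two least-probable nodes; the expected code length is the sum of the merged weights.
merge 5/53 + 26/265 → 51/265
merge 41/265 + 51/265 → 92/265
merge 56/265 + 58/265 → 114/265
merge 59/265 + 92/265 → 151/265
merge 114/265 + 151/265 → 1
L = 51/265 + 92/265 + 114/265 + 151/265 + 1 = 673/265 ≈ 2.540 bits/symbol.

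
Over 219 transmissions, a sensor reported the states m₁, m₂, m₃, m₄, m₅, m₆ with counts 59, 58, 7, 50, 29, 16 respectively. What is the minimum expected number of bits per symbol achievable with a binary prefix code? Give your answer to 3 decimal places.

2.342 bits/symbol

Probabilities are the counts divided by 219.
Repeatedly combine the two least-probable nodes; the expected code length is the sum of the merged weights.
merge 7/219 + 16/219 → 23/219
merge 23/219 + 29/219 → 52/219
merge 50/219 + 52/219 → 34/73
merge 58/219 + 59/219 → 39/73
merge 34/73 + 39/73 → 1
L = 23/219 + 52/219 + 34/73 + 39/73 + 1 = 171/73 ≈ 2.342 bits/symbol.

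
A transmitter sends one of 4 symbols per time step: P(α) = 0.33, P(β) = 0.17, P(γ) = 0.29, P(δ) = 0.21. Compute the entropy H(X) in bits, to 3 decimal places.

H = −Σ pᵢ log₂ pᵢ.
−0.33·log₂(0.33) = 0.5278
−0.17·log₂(0.17) = 0.4346
−0.29·log₂(0.29) = 0.5179
−0.21·log₂(0.21) = 0.4728
Sum ≈ 1.9531 → 1.953 bits.

1.953 bits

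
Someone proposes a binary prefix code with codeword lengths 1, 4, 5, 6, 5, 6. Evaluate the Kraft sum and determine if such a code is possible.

With common denominator 2^6 = 64: Σ 2^(−ℓᵢ) = 32/64 + 4/64 + 2/64 + 1/64 + 2/64 + 1/64 = 42/64 = 0.65625.
Kraft's inequality requires Σ ≤ 1; here Σ = 0.65625 ≤ 1, so such a prefix code exists.

0.65625; yes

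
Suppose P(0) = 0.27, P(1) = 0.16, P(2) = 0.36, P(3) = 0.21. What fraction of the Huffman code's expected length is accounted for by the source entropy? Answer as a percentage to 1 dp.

96.8%

Entropy H = −Σ p log₂ p ≈ 1.9365 bits.
Huffman merges: 4/25+21/100→37/100; 27/100+9/25→63/100; 37/100+63/100→1. L = 2 ≈ 2.0000.
Efficiency = H/L = 1.9365/2.0000 = 96.8%.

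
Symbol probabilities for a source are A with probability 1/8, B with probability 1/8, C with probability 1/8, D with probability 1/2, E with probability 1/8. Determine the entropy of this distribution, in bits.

2 bits

Each probability is a power of 1/2, so log₂(1/p) is an integer.
H = Σ p·log₂(1/p) = 1/8·3 + 1/8·3 + 1/8·3 + 1/2·1 + 1/8·3 = 2 bits.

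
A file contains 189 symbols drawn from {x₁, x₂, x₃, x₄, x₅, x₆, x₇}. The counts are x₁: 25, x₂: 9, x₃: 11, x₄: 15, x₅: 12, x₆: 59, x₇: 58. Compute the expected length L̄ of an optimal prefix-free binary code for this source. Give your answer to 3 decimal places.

Probabilities are the counts divided by 189.
Repeatedly combine the two least-probable nodes; the expected code length is the sum of the merged weights.
merge 1/21 + 11/189 → 20/189
merge 4/63 + 5/63 → 1/7
merge 20/189 + 25/189 → 5/21
merge 1/7 + 5/21 → 8/21
merge 58/189 + 59/189 → 13/21
merge 8/21 + 13/21 → 1
L = 20/189 + 1/7 + 5/21 + 8/21 + 13/21 + 1 = 470/189 ≈ 2.487 bits/symbol.

2.487 bits/symbol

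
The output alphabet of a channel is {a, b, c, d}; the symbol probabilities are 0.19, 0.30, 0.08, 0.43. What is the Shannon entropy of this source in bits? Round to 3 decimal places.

H = −Σ pᵢ log₂ pᵢ.
−0.19·log₂(0.19) = 0.4552
−0.30·log₂(0.30) = 0.5211
−0.08·log₂(0.08) = 0.2915
−0.43·log₂(0.43) = 0.5236
Sum ≈ 1.7914 → 1.791 bits.

1.791 bits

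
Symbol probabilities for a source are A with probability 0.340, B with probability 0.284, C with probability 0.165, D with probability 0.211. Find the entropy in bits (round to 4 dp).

H = −Σ pᵢ log₂ pᵢ.
−0.340·log₂(0.340) = 0.5292
−0.284·log₂(0.284) = 0.5158
−0.165·log₂(0.165) = 0.4289
−0.211·log₂(0.211) = 0.4736
Sum ≈ 1.9475 → 1.9475 bits.

1.9475 bits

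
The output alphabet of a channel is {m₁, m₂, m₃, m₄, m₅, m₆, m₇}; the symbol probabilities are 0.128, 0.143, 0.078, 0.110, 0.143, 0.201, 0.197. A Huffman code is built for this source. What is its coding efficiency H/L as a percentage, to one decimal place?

98.4%

Entropy H = −Σ p log₂ p ≈ 2.7464 bits.
Huffman merges: 39/500+11/100→47/250; 16/125+143/1000→271/1000; 143/1000+47/250→331/1000; 197/1000+201/1000→199/500; 271/1000+331/1000→301/500; 199/500+301/500→1. L = 279/100 ≈ 2.7900.
Efficiency = H/L = 2.7464/2.7900 = 98.4%.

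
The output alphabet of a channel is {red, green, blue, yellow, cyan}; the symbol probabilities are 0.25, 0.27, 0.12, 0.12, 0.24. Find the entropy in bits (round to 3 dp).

2.238 bits

H = −Σ pᵢ log₂ pᵢ.
−0.25·log₂(0.25) = 0.5000
−0.27·log₂(0.27) = 0.5100
−0.12·log₂(0.12) = 0.3671
−0.12·log₂(0.12) = 0.3671
−0.24·log₂(0.24) = 0.4941
Sum ≈ 2.2383 → 2.238 bits.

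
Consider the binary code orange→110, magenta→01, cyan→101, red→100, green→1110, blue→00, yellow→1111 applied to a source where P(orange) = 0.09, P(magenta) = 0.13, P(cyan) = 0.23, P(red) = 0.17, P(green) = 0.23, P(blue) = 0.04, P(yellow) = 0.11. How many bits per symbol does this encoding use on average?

L̄ = Σ pᵢ·ℓᵢ = 0.09·3 + 0.13·2 + 0.23·3 + 0.17·3 + 0.23·4 + 0.04·2 + 0.11·4 = 3.17 bits/symbol.

3.17 bits/symbol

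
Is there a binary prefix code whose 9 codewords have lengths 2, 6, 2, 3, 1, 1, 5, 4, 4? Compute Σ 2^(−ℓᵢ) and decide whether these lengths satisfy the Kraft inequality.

With common denominator 2^6 = 64: Σ 2^(−ℓᵢ) = 16/64 + 1/64 + 16/64 + 8/64 + 32/64 + 32/64 + 2/64 + 4/64 + 4/64 = 115/64 = 1.796875.
Kraft's inequality requires Σ ≤ 1; here Σ = 1.796875 > 1, so no such prefix code exists.

1.796875; no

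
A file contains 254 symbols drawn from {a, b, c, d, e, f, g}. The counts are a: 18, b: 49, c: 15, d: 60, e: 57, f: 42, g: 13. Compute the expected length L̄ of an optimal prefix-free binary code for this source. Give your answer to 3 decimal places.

2.638 bits/symbol

Probabilities are the counts divided by 254.
Repeatedly combine the two least-probable nodes; the expected code length is the sum of the merged weights.
merge 13/254 + 15/254 → 14/127
merge 9/127 + 14/127 → 23/127
merge 21/127 + 23/127 → 44/127
merge 49/254 + 57/254 → 53/127
merge 30/127 + 44/127 → 74/127
merge 53/127 + 74/127 → 1
L = 14/127 + 23/127 + 44/127 + 53/127 + 74/127 + 1 = 335/127 ≈ 2.638 bits/symbol.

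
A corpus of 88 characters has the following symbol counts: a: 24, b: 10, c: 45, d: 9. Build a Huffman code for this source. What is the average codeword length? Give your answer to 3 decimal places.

1.705 bits/symbol

Probabilities are the counts divided by 88.
Repeatedly combine the two least-probable nodes; the expected code length is the sum of the merged weights.
merge 9/88 + 5/44 → 19/88
merge 19/88 + 3/11 → 43/88
merge 43/88 + 45/88 → 1
L = 19/88 + 43/88 + 1 = 75/44 ≈ 1.705 bits/symbol.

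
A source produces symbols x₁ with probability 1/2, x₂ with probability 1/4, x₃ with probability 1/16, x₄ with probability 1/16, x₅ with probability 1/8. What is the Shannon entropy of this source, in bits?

Each probability is a power of 1/2, so log₂(1/p) is an integer.
H = Σ p·log₂(1/p) = 1/2·1 + 1/4·2 + 1/16·4 + 1/16·4 + 1/8·3 = 1.875 bits.

1.875 bits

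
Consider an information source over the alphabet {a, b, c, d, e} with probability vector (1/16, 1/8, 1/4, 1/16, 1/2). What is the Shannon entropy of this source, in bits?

1.875 bits

Each probability is a power of 1/2, so log₂(1/p) is an integer.
H = Σ p·log₂(1/p) = 1/16·4 + 1/8·3 + 1/4·2 + 1/16·4 + 1/2·1 = 1.875 bits.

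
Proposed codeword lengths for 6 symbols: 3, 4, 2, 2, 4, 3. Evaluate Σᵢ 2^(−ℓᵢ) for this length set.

0.875

With common denominator 2^4 = 16: Σ 2^(−ℓᵢ) = 2/16 + 1/16 + 4/16 + 4/16 + 1/16 + 2/16 = 14/16 = 0.875.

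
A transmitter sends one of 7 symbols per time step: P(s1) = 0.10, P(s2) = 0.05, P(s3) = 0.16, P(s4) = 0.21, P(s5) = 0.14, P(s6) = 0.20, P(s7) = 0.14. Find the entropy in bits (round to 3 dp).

H = −Σ pᵢ log₂ pᵢ.
−0.10·log₂(0.10) = 0.3322
−0.05·log₂(0.05) = 0.2161
−0.16·log₂(0.16) = 0.4230
−0.21·log₂(0.21) = 0.4728
−0.14·log₂(0.14) = 0.3971
−0.20·log₂(0.20) = 0.4644
−0.14·log₂(0.14) = 0.3971
Sum ≈ 2.7027 → 2.703 bits.

2.703 bits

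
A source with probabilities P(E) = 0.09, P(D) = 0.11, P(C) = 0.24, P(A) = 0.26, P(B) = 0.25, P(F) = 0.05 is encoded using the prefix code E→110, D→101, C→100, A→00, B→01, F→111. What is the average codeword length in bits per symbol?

2.49 bits/symbol

L̄ = Σ pᵢ·ℓᵢ = 0.09·3 + 0.11·3 + 0.24·3 + 0.26·2 + 0.25·2 + 0.05·3 = 2.49 bits/symbol.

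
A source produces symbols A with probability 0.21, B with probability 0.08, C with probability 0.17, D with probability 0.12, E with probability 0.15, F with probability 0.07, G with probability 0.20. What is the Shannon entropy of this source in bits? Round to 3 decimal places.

H = −Σ pᵢ log₂ pᵢ.
−0.21·log₂(0.21) = 0.4728
−0.08·log₂(0.08) = 0.2915
−0.17·log₂(0.17) = 0.4346
−0.12·log₂(0.12) = 0.3671
−0.15·log₂(0.15) = 0.4105
−0.07·log₂(0.07) = 0.2686
−0.20·log₂(0.20) = 0.4644
Sum ≈ 2.7095 → 2.709 bits.

2.709 bits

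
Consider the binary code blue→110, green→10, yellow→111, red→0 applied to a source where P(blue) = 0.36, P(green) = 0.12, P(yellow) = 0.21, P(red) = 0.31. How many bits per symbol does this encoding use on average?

2.26 bits/symbol

L̄ = Σ pᵢ·ℓᵢ = 0.36·3 + 0.12·2 + 0.21·3 + 0.31·1 = 2.26 bits/symbol.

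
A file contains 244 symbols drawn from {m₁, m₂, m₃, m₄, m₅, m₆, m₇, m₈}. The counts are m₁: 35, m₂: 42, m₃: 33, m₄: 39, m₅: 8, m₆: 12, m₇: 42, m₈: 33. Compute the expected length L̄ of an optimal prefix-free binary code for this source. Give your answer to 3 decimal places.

Probabilities are the counts divided by 244.
Repeatedly combine the two least-probable nodes; the expected code length is the sum of the merged weights.
merge 2/61 + 3/61 → 5/61
merge 5/61 + 33/244 → 53/244
merge 33/244 + 35/244 → 17/61
merge 39/244 + 21/122 → 81/244
merge 21/122 + 53/244 → 95/244
merge 17/61 + 81/244 → 149/244
merge 95/244 + 149/244 → 1
L = 5/61 + 53/244 + 17/61 + 81/244 + 95/244 + 149/244 + 1 = 355/122 ≈ 2.910 bits/symbol.

2.910 bits/symbol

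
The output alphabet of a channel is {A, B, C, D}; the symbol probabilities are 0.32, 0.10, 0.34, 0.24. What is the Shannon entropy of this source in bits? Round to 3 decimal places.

1.882 bits

H = −Σ pᵢ log₂ pᵢ.
−0.32·log₂(0.32) = 0.5260
−0.10·log₂(0.10) = 0.3322
−0.34·log₂(0.34) = 0.5292
−0.24·log₂(0.24) = 0.4941
Sum ≈ 1.8815 → 1.882 bits.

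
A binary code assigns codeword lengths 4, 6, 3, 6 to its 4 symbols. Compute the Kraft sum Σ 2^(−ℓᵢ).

0.21875

With common denominator 2^6 = 64: Σ 2^(−ℓᵢ) = 4/64 + 1/64 + 8/64 + 1/64 = 14/64 = 0.21875.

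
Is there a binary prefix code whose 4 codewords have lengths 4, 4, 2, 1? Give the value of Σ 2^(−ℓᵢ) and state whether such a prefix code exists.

With common denominator 2^4 = 16: Σ 2^(−ℓᵢ) = 1/16 + 1/16 + 4/16 + 8/16 = 14/16 = 0.875.
Kraft's inequality requires Σ ≤ 1; here Σ = 0.875 ≤ 1, so such a prefix code exists.

0.875; yes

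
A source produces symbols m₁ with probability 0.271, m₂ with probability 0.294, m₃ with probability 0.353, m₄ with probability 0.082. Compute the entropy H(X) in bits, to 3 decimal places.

H = −Σ pᵢ log₂ pᵢ.
−0.271·log₂(0.271) = 0.5105
−0.294·log₂(0.294) = 0.5192
−0.353·log₂(0.353) = 0.5303
−0.082·log₂(0.082) = 0.2959
Sum ≈ 1.8559 → 1.856 bits.

1.856 bits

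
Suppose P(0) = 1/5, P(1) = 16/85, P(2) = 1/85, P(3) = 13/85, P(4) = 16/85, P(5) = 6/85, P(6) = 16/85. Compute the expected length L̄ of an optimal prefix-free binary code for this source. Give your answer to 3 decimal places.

Repeatedly combine the two least-probable nodes; the expected code length is the sum of the merged weights.
merge 1/85 + 6/85 → 7/85
merge 7/85 + 13/85 → 4/17
merge 16/85 + 16/85 → 32/85
merge 16/85 + 1/5 → 33/85
merge 4/17 + 32/85 → 52/85
merge 33/85 + 52/85 → 1
L = 7/85 + 4/17 + 32/85 + 33/85 + 52/85 + 1 = 229/85 ≈ 2.694 bits/symbol.

2.694 bits/symbol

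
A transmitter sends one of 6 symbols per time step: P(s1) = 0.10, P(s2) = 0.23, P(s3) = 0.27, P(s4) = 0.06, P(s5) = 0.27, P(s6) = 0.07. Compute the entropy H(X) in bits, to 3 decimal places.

2.352 bits

H = −Σ pᵢ log₂ pᵢ.
−0.10·log₂(0.10) = 0.3322
−0.23·log₂(0.23) = 0.4877
−0.27·log₂(0.27) = 0.5100
−0.06·log₂(0.06) = 0.2435
−0.27·log₂(0.27) = 0.5100
−0.07·log₂(0.07) = 0.2686
Sum ≈ 2.3520 → 2.352 bits.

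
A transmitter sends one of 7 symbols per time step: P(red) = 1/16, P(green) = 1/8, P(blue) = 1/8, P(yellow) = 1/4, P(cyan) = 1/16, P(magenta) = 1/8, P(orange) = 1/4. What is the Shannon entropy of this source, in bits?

2.625 bits

Each probability is a power of 1/2, so log₂(1/p) is an integer.
H = Σ p·log₂(1/p) = 1/16·4 + 1/8·3 + 1/8·3 + 1/4·2 + 1/16·4 + 1/8·3 + 1/4·2 = 2.625 bits.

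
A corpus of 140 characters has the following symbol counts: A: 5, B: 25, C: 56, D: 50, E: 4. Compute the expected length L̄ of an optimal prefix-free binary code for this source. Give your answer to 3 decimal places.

1.907 bits/symbol

Probabilities are the counts divided by 140.
Repeatedly combine the two least-probable nodes; the expected code length is the sum of the merged weights.
merge 1/35 + 1/28 → 9/140
merge 9/140 + 5/28 → 17/70
merge 17/70 + 5/14 → 3/5
merge 2/5 + 3/5 → 1
L = 9/140 + 17/70 + 3/5 + 1 = 267/140 ≈ 1.907 bits/symbol.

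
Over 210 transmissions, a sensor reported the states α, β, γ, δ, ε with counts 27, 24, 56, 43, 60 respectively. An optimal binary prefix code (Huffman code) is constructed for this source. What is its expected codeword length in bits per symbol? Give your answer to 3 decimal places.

Probabilities are the counts divided by 210.
Repeatedly combine the two least-probable nodes; the expected code length is the sum of the merged weights.
merge 4/35 + 9/70 → 17/70
merge 43/210 + 17/70 → 47/105
merge 4/15 + 2/7 → 58/105
merge 47/105 + 58/105 → 1
L = 17/70 + 47/105 + 58/105 + 1 = 157/70 ≈ 2.243 bits/symbol.

2.243 bits/symbol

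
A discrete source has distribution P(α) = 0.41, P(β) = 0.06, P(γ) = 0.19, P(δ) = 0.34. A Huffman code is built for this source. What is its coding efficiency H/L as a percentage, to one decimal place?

Entropy H = −Σ p log₂ p ≈ 1.7553 bits.
Huffman merges: 3/50+19/100→1/4; 1/4+17/50→59/100; 41/100+59/100→1. L = 46/25 ≈ 1.8400.
Efficiency = H/L = 1.7553/1.8400 = 95.4%.

95.4%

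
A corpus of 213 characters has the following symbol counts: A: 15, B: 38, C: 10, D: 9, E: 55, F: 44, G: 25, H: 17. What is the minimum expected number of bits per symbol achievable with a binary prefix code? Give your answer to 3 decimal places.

2.775 bits/symbol

Probabilities are the counts divided by 213.
Repeatedly combine the two least-probable nodes; the expected code length is the sum of the merged weights.
merge 3/71 + 10/213 → 19/213
merge 5/71 + 17/213 → 32/213
merge 19/213 + 25/213 → 44/213
merge 32/213 + 38/213 → 70/213
merge 44/213 + 44/213 → 88/213
merge 55/213 + 70/213 → 125/213
merge 88/213 + 125/213 → 1
L = 19/213 + 32/213 + 44/213 + 70/213 + 88/213 + 125/213 + 1 = 197/71 ≈ 2.775 bits/symbol.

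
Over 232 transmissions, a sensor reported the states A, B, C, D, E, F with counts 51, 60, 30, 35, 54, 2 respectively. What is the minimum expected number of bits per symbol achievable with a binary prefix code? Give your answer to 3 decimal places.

Probabilities are the counts divided by 232.
Repeatedly combine the two least-probable nodes; the expected code length is the sum of the merged weights.
merge 1/116 + 15/116 → 4/29
merge 4/29 + 35/232 → 67/232
merge 51/232 + 27/116 → 105/232
merge 15/58 + 67/232 → 127/232
merge 105/232 + 127/232 → 1
L = 4/29 + 67/232 + 105/232 + 127/232 + 1 = 563/232 ≈ 2.427 bits/symbol.

2.427 bits/symbol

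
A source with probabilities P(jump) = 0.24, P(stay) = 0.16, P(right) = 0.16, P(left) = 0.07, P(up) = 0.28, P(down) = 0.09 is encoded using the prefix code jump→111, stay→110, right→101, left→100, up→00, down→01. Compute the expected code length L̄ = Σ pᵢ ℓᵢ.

L̄ = Σ pᵢ·ℓᵢ = 0.24·3 + 0.16·3 + 0.16·3 + 0.07·3 + 0.28·2 + 0.09·2 = 2.63 bits/symbol.

2.63 bits/symbol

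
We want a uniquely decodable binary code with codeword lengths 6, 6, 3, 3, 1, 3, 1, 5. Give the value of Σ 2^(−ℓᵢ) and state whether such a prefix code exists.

With common denominator 2^6 = 64: Σ 2^(−ℓᵢ) = 1/64 + 1/64 + 8/64 + 8/64 + 32/64 + 8/64 + 32/64 + 2/64 = 92/64 = 1.4375.
Kraft's inequality requires Σ ≤ 1; here Σ = 1.4375 > 1, so no such prefix code exists.

1.4375; no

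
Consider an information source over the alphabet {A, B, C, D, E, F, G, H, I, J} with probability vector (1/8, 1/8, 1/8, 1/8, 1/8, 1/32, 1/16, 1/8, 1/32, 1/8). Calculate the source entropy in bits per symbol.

3.1875 bits

Each probability is a power of 1/2, so log₂(1/p) is an integer.
H = Σ p·log₂(1/p) = 1/8·3 + 1/8·3 + 1/8·3 + 1/8·3 + 1/8·3 + 1/32·5 + 1/16·4 + 1/8·3 + 1/32·5 + 1/8·3 = 3.1875 bits.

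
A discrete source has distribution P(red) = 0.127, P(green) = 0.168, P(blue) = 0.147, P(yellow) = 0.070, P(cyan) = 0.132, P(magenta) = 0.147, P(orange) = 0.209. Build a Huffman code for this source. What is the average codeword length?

Repeatedly combine the two least-probable nodes; the expected code length is the sum of the merged weights.
merge 7/100 + 127/1000 → 197/1000
merge 33/250 + 147/1000 → 279/1000
merge 147/1000 + 21/125 → 63/200
merge 197/1000 + 209/1000 → 203/500
merge 279/1000 + 63/200 → 297/500
merge 203/500 + 297/500 → 1
L = 197/1000 + 279/1000 + 63/200 + 203/500 + 297/500 + 1 = 2791/1000 = 2.791 bits/symbol.

2.791 bits/symbol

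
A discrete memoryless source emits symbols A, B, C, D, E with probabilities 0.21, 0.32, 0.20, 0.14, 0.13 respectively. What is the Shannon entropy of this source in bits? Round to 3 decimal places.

H = −Σ pᵢ log₂ pᵢ.
−0.21·log₂(0.21) = 0.4728
−0.32·log₂(0.32) = 0.5260
−0.20·log₂(0.20) = 0.4644
−0.14·log₂(0.14) = 0.3971
−0.13·log₂(0.13) = 0.3826
Sum ≈ 2.2430 → 2.243 bits.

2.243 bits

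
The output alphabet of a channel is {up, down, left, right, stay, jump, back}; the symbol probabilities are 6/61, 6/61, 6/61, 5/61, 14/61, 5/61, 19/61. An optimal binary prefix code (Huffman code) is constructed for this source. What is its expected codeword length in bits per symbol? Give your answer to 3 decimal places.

Repeatedly combine the two least-probable nodes; the expected code length is the sum of the merged weights.
merge 5/61 + 5/61 → 10/61
merge 6/61 + 6/61 → 12/61
merge 6/61 + 10/61 → 16/61
merge 12/61 + 14/61 → 26/61
merge 16/61 + 19/61 → 35/61
merge 26/61 + 35/61 → 1
L = 10/61 + 12/61 + 16/61 + 26/61 + 35/61 + 1 = 160/61 ≈ 2.623 bits/symbol.

2.623 bits/symbol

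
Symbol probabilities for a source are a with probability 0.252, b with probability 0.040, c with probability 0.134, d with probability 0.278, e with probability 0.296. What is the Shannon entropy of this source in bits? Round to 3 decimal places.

2.109 bits

H = −Σ pᵢ log₂ pᵢ.
−0.252·log₂(0.252) = 0.5011
−0.040·log₂(0.040) = 0.1858
−0.134·log₂(0.134) = 0.3886
−0.278·log₂(0.278) = 0.5134
−0.296·log₂(0.296) = 0.5199
Sum ≈ 2.1087 → 2.109 bits.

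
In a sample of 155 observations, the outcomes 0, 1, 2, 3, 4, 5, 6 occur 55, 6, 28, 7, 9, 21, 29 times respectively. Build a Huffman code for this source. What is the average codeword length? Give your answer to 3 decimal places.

Probabilities are the counts divided by 155.
Repeatedly combine the two least-probable nodes; the expected code length is the sum of the merged weights.
merge 6/155 + 7/155 → 13/155
merge 9/155 + 13/155 → 22/155
merge 21/155 + 22/155 → 43/155
merge 28/155 + 29/155 → 57/155
merge 43/155 + 11/31 → 98/155
merge 57/155 + 98/155 → 1
L = 13/155 + 22/155 + 43/155 + 57/155 + 98/155 + 1 = 388/155 ≈ 2.503 bits/symbol.

2.503 bits/symbol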